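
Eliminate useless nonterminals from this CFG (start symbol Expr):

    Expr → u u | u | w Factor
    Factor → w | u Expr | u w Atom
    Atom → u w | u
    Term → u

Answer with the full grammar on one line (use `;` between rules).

Expr → u u | u | w Factor; Factor → w | u Expr | u w Atom; Atom → u w | u

Generating nonterminals: {Atom, Expr, Factor, Term}.
Reachable from Expr after that: {Atom, Expr, Factor}.
Removed useless symbols: {Term} and every production mentioning them.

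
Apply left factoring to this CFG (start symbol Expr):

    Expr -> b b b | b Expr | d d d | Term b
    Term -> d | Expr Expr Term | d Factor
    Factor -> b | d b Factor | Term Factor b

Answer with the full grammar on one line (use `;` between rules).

Expr has alternatives sharing prefix 'b': factor to Expr → b Expr1 with Expr1 → b b | Expr.
Term has alternatives sharing prefix 'd': factor to Term → d Term1 with Term1 → ε | Factor.

Expr -> d d d | Term b | b Expr1; Term -> Expr Expr Term | d Term1; Factor -> b | d b Factor | Term Factor b; Expr1 -> b b | Expr; Term1 -> ε | Factor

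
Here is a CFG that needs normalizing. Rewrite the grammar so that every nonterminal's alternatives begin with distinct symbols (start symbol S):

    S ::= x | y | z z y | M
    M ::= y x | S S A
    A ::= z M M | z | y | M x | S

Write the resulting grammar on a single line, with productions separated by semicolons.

S ::= x | y | z z y | M; M ::= y x | S S A; A ::= y | M x | S | z A'; A' ::= M M | epsilon

A has alternatives sharing prefix 'z': factor to A → z A' with A' → M M | ε.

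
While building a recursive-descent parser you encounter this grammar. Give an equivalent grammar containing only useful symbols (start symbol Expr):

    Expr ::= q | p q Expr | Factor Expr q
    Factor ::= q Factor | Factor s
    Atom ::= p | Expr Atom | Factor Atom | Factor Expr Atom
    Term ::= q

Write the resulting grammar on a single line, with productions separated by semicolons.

Generating nonterminals: {Atom, Expr, Term}.
Reachable from Expr after that: {Expr}.
Removed useless symbols: {Atom, Factor, Term} and every production mentioning them.

Expr ::= q | p q Expr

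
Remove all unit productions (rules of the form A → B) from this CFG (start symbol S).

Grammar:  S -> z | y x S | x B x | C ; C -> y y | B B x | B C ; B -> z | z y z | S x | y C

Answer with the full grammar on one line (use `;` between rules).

S -> y y | B B x | B C | z | y x S | x B x; C -> y y | B B x | B C; B -> z | z y z | S x | y C

Unit pairs: S ⇒* {C}.
For every A with A ⇒* B via unit rules, add B's non-unit alternatives to A; then delete every rule of the form X → Y.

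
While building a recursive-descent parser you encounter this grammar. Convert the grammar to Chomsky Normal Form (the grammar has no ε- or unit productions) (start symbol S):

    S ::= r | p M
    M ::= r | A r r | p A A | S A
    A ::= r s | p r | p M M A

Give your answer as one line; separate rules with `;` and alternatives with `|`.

Introduce a nonterminal for each terminal appearing in a rule of length ≥ 2: X1 → p, X2 → r, X3 → s.
Binarize each right-hand side of length ≥ 3 by chaining fresh nonterminals (Y1, Y2, …): affected rules were M → A X2 X2; M → X1 A A; A → X1 M M A.

S ::= r | X1 M; M ::= r | A Y1 | X1 Y2 | S A; A ::= X2 X3 | X1 X2 | X1 Y3; X1 ::= p; X2 ::= r; X3 ::= s; Y1 ::= X2 X2; Y2 ::= A A; Y3 ::= M Y4; Y4 ::= M A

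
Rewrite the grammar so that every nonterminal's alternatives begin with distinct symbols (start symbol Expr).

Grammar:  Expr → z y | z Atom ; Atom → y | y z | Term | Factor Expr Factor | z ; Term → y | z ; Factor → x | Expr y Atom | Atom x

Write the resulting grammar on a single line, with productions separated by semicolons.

Expr has alternatives sharing prefix 'z': factor to Expr → z Expr1 with Expr1 → y | Atom.
Atom has alternatives sharing prefix 'y': factor to Atom → y Atom1 with Atom1 → ε | z.

Expr → z Expr1; Atom → Term | Factor Expr Factor | z | y Atom1; Term → y | z; Factor → x | Expr y Atom | Atom x; Expr1 → y | Atom; Atom1 → ε | z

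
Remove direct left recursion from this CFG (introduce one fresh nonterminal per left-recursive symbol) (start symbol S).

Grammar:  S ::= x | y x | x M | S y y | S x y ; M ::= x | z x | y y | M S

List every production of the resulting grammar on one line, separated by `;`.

Left recursion appears on S, M.
For S: α = {y y, x y}, β = {x, y x, x M}. Rewrite as S → β S' and S' → α S' | ε.
For M: α = {S}, β = {x, z x, y y}. Rewrite as M → β M' and M' → α M' | ε.

S ::= x S' | y x S' | x M S'; M ::= x M' | z x M' | y y M'; S' ::= y y S' | x y S' | ε; M' ::= S M' | ε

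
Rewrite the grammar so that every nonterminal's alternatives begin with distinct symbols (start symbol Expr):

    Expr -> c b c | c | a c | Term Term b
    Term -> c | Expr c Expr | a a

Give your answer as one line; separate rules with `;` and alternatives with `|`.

Expr has alternatives sharing prefix 'c': factor to Expr → c Expr1 with Expr1 → b c | ε.

Expr -> a c | Term Term b | c Expr1; Term -> c | Expr c Expr | a a; Expr1 -> b c | ε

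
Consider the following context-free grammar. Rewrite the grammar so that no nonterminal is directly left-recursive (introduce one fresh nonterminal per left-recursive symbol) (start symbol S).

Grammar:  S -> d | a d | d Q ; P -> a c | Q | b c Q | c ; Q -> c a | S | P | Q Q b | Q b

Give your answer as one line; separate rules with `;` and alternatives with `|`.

Q is directly left-recursive.
For Q: α = {Q b, b}, β = {c a, S, P}. Rewrite as Q → β Q' and Q' → α Q' | ε.

S -> d | a d | d Q; P -> a c | Q | b c Q | c; Q -> c a Q' | S Q' | P Q'; Q' -> Q b Q' | b Q' | ε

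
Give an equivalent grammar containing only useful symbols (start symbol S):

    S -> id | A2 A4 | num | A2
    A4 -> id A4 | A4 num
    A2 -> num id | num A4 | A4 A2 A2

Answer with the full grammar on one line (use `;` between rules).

Generating nonterminals: {A2, S}.
Reachable from S after that: {A2, S}.
Removed useless symbols: {A4} and every production mentioning them.

S -> id | num | A2; A2 -> num id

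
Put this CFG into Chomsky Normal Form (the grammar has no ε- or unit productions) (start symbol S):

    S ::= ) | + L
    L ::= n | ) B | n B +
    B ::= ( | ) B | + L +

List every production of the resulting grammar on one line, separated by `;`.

Introduce a nonterminal for each terminal appearing in a rule of length ≥ 2: X1 → +, X2 → ), X3 → n.
Binarize each right-hand side of length ≥ 3 by chaining fresh nonterminals (Y1, Y2, …): affected rules were L → X3 B X1; B → X1 L X1.

S ::= ) | X1 L; L ::= n | X2 B | X3 Y1; B ::= ( | X2 B | X1 Y2; X1 ::= +; X2 ::= ); X3 ::= n; Y1 ::= B X1; Y2 ::= L X1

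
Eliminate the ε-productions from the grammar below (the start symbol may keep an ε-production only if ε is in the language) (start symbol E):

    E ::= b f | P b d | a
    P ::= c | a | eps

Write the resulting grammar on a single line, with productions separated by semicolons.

Nullable set = {P}.
ε ∉ L(G), so no ε-production is kept.
Expand every rule over subsets of its nullable positions: E → P b d gives P b d | b d.

E ::= b f | P b d | b d | a; P ::= c | a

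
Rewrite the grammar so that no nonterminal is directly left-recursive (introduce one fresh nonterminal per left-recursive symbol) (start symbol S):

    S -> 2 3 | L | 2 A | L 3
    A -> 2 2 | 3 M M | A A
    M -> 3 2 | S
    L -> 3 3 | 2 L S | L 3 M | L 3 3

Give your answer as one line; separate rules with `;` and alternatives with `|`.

S -> 2 3 | L | 2 A | L 3; A -> 2 2 A' | 3 M M A'; M -> 3 2 | S; L -> 3 3 L' | 2 L S L'; A' -> A A' | ε; L' -> 3 M L' | 3 3 L' | ε

Directly left-recursive nonterminals: A, L.
For A: α = {A}, β = {2 2, 3 M M}. Rewrite as A → β A' and A' → α A' | ε.
For L: α = {3 M, 3 3}, β = {3 3, 2 L S}. Rewrite as L → β L' and L' → α L' | ε.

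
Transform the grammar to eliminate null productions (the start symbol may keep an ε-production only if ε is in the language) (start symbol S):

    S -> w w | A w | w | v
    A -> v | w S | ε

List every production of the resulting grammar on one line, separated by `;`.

Nullable nonterminals: {A}.
ε ∉ L(G), so no ε-production is kept.
Expand every rule over subsets of its nullable positions: S → A w gives A w | w.

S -> w w | A w | w | v; A -> v | w S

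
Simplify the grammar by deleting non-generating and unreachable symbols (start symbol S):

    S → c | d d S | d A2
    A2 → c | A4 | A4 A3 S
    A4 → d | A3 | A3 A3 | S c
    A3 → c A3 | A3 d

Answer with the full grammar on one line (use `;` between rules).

Generating nonterminals: {A2, A4, S}.
Reachable from S after that: {A2, A4, S}.
Removed useless symbols: {A3} and every production mentioning them.

S → c | d d S | d A2; A2 → c | A4; A4 → d | S c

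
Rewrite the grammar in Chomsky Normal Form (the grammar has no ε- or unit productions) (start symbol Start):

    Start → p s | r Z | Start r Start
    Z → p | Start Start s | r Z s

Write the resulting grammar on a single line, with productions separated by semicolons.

Introduce a nonterminal for each terminal appearing in a rule of length ≥ 2: X1 → p, X2 → s, X3 → r.
Binarize each right-hand side of length ≥ 3 by chaining fresh nonterminals (Y1, Y2, …): affected rules were Start → Start X3 Start; Z → Start Start X2; Z → X3 Z X2.

Start → X1 X2 | X3 Z | Start Y1; Z → p | Start Y2 | X3 Y3; X1 → p; X2 → s; X3 → r; Y1 → X3 Start; Y2 → Start X2; Y3 → Z X2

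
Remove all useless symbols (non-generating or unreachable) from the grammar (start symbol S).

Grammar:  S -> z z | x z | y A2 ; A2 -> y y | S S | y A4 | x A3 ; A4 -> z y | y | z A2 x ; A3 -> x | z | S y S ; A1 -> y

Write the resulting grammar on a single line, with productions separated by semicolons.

Generating nonterminals: {A1, A2, A3, A4, S}.
Reachable from S after that: {A2, A3, A4, S}.
Removed useless symbols: {A1} and every production mentioning them.

S -> z z | x z | y A2; A2 -> y y | S S | y A4 | x A3; A4 -> z y | y | z A2 x; A3 -> x | z | S y S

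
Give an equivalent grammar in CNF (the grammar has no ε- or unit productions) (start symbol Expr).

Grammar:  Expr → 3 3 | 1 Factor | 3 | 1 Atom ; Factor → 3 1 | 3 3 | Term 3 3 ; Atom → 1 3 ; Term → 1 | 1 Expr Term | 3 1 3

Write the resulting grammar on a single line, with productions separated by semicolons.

Expr → X1 X1 | X2 Factor | 3 | X2 Atom; Factor → X1 X2 | X1 X1 | Term Y1; Atom → X2 X1; Term → 1 | X2 Y2 | X1 Y3; X1 → 3; X2 → 1; Y1 → X1 X1; Y2 → Expr Term; Y3 → X2 X1

Introduce a nonterminal for each terminal appearing in a rule of length ≥ 2: X1 → 3, X2 → 1.
Binarize each right-hand side of length ≥ 3 by chaining fresh nonterminals (Y1, Y2, …): affected rules were Factor → Term X1 X1; Term → X2 Expr Term; Term → X1 X2 X1.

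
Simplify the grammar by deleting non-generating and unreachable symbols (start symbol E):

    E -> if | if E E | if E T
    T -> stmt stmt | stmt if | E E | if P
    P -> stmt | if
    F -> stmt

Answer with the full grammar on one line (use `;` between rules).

E -> if | if E E | if E T; T -> stmt stmt | stmt if | E E | if P; P -> stmt | if

Generating nonterminals: {E, F, P, T}.
Reachable from E after that: {E, P, T}.
Removed useless symbols: {F} and every production mentioning them.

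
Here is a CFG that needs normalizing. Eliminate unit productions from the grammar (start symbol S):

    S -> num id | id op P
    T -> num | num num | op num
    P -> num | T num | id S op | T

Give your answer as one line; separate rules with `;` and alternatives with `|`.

Unit pairs: P ⇒* {T}.
Replace each nonterminal's rules with the union of the non-unit rules of every nonterminal it unit-derives.

S -> num id | id op P; T -> num | num num | op num; P -> num | T num | id S op | num num | op num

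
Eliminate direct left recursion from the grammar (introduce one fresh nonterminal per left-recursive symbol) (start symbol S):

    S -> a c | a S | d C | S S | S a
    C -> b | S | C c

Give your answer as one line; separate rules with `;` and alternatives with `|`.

Directly left-recursive nonterminals: S, C.
For S: α = {S, a}, β = {a c, a S, d C}. Rewrite as S → β S' and S' → α S' | ε.
For C: α = {c}, β = {b, S}. Rewrite as C → β C' and C' → α C' | ε.

S -> a c S' | a S S' | d C S'; C -> b C' | S C'; S' -> S S' | a S' | ε; C' -> c C' | ε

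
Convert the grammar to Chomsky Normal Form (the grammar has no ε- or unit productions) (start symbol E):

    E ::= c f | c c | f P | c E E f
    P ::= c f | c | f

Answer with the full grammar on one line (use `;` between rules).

E ::= X1 X2 | X1 X1 | X2 P | X1 Y1; P ::= X1 X2 | c | f; X1 ::= c; X2 ::= f; Y1 ::= E Y2; Y2 ::= E X2

Introduce a nonterminal for each terminal appearing in a rule of length ≥ 2: X1 → c, X2 → f.
Binarize each right-hand side of length ≥ 3 by chaining fresh nonterminals (Y1, Y2, …): affected rules were E → X1 E E X2.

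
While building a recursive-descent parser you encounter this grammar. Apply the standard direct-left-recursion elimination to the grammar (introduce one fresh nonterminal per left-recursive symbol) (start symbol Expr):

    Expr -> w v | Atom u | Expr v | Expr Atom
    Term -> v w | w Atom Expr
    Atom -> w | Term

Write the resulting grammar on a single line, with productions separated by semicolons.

Expr -> w v Expr1 | Atom u Expr1; Term -> v w | w Atom Expr; Atom -> w | Term; Expr1 -> v Expr1 | Atom Expr1 | ε

Directly left-recursive nonterminal: Expr.
For Expr: α = {v, Atom}, β = {w v, Atom u}. Rewrite as Expr → β Expr1 and Expr1 → α Expr1 | ε.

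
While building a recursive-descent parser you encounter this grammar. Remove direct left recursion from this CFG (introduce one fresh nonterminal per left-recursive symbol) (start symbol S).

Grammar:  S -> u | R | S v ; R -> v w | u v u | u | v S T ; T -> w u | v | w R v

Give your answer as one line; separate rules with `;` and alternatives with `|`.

S -> u S' | R S'; R -> v w | u v u | u | v S T; T -> w u | v | w R v; S' -> v S' | epsilon

Left recursion appears on S.
For S: α = {v}, β = {u, R}. Rewrite as S → β S' and S' → α S' | ε.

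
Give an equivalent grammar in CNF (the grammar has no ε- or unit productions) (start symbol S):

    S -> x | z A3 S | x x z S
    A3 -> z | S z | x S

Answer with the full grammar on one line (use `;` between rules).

S -> x | X1 Y1 | X2 Y2; A3 -> z | S X1 | X2 S; X1 -> z; X2 -> x; Y1 -> A3 S; Y2 -> X2 Y3; Y3 -> X1 S

Introduce a nonterminal for each terminal appearing in a rule of length ≥ 2: X1 → z, X2 → x.
Binarize each right-hand side of length ≥ 3 by chaining fresh nonterminals (Y1, Y2, …): affected rules were S → X1 A3 S; S → X2 X2 X1 S.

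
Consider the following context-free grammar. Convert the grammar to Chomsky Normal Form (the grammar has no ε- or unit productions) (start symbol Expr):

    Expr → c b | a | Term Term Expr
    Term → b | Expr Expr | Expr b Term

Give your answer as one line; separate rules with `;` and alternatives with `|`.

Introduce a nonterminal for each terminal appearing in a rule of length ≥ 2: X1 → c, X2 → b.
Binarize each right-hand side of length ≥ 3 by chaining fresh nonterminals (Y1, Y2, …): affected rules were Expr → Term Term Expr; Term → Expr X2 Term.

Expr → X1 X2 | a | Term Y1; Term → b | Expr Expr | Expr Y2; X1 → c; X2 → b; Y1 → Term Expr; Y2 → X2 Term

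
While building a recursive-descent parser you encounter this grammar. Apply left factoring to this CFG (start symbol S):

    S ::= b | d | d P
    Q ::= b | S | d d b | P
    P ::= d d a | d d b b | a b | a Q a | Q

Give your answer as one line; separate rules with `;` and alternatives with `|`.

S ::= b | d S'; Q ::= b | S | d d b | P; P ::= Q | d d P' | a P''; S' ::= epsilon | P; P' ::= a | b b; P'' ::= b | Q a

S has alternatives sharing prefix 'd': factor to S → d S' with S' → ε | P.
P has alternatives sharing prefix 'd d': factor to P → d d P' with P' → a | b b.
P has alternatives sharing prefix 'a': factor to P → a P'' with P'' → b | Q a.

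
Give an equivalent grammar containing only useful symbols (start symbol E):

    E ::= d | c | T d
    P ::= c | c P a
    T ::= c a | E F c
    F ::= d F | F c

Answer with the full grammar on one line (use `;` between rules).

E ::= d | c | T d; T ::= c a

Generating nonterminals: {E, P, T}.
Reachable from E after that: {E, T}.
Removed useless symbols: {F, P} and every production mentioning them.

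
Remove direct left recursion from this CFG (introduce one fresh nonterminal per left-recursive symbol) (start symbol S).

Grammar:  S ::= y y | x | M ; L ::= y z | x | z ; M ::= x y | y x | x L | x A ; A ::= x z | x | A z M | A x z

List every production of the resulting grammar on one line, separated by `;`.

Left recursion appears on A.
For A: α = {z M, x z}, β = {x z, x}. Rewrite as A → β A' and A' → α A' | ε.

S ::= y y | x | M; L ::= y z | x | z; M ::= x y | y x | x L | x A; A ::= x z A' | x A'; A' ::= z M A' | x z A' | eps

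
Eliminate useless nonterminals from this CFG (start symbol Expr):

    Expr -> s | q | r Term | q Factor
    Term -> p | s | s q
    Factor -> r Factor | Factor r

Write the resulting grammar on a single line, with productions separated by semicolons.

Expr -> s | q | r Term; Term -> p | s | s q

Generating nonterminals: {Expr, Term}.
Reachable from Expr after that: {Expr, Term}.
Removed useless symbols: {Factor} and every production mentioning them.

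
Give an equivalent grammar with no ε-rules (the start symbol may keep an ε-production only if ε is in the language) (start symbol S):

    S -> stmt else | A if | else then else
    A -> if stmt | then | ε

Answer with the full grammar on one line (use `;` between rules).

Nullable nonterminals: {A}.
ε ∉ L(G), so no ε-production is kept.
Expand every rule over subsets of its nullable positions: S → A if gives A if | if.

S -> stmt else | A if | if | else then else; A -> if stmt | then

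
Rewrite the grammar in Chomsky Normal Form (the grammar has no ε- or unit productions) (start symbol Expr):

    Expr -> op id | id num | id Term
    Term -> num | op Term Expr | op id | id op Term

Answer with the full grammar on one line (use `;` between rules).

Expr -> X1 X2 | X2 X3 | X2 Term; Term -> num | X1 Y1 | X1 X2 | X2 Y2; X1 -> op; X2 -> id; X3 -> num; Y1 -> Term Expr; Y2 -> X1 Term

Introduce a nonterminal for each terminal appearing in a rule of length ≥ 2: X1 → op, X2 → id, X3 → num.
Binarize each right-hand side of length ≥ 3 by chaining fresh nonterminals (Y1, Y2, …): affected rules were Term → X1 Term Expr; Term → X2 X1 Term.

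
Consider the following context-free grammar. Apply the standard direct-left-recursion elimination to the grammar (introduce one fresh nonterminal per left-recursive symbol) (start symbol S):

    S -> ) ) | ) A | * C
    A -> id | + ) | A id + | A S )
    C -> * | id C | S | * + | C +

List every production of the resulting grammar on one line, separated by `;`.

S -> ) ) | ) A | * C; A -> id A' | + ) A'; C -> * C' | id C C' | S C' | * + C'; A' -> id + A' | S ) A' | ε; C' -> + C' | ε

Left recursion appears on A, C.
For A: α = {id +, S )}, β = {id, + )}. Rewrite as A → β A' and A' → α A' | ε.
For C: α = {+}, β = {*, id C, S, * +}. Rewrite as C → β C' and C' → α C' | ε.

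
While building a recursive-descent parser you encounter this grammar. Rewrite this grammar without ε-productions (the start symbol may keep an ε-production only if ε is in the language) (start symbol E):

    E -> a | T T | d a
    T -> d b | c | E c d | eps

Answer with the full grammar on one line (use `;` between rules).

E -> a | T T | T | d a | ε; T -> d b | c | E c d | c d

Nullable nonterminals: {E, T}.
ε ∈ L(G) since E is nullable, so keep E → ε.
For each production, add variants omitting each subset of nullable occurrences: E → T T gives T T | T. T → E c d gives E c d | c d.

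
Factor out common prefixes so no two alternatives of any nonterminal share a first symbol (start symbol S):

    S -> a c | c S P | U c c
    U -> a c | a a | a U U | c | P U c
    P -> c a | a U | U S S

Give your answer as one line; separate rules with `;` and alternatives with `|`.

U has alternatives sharing prefix 'a': factor to U → a U' with U' → c | a | U U.

S -> a c | c S P | U c c; U -> c | P U c | a U'; P -> c a | a U | U S S; U' -> c | a | U U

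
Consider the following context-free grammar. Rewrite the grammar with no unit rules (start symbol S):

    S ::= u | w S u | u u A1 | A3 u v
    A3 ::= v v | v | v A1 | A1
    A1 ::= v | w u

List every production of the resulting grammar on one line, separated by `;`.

S ::= u | w S u | u u A1 | A3 u v; A3 ::= v | w u | v v | v A1; A1 ::= v | w u

Unit pairs: A3 ⇒* {A1}.
For each unit pair (A, B), copy every non-unit production of B to A, then drop all unit productions.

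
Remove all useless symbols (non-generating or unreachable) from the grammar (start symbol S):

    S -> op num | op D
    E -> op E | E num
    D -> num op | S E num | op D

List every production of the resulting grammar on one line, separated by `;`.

Generating nonterminals: {D, S}.
Reachable from S after that: {D, S}.
Removed useless symbols: {E} and every production mentioning them.

S -> op num | op D; D -> num op | op D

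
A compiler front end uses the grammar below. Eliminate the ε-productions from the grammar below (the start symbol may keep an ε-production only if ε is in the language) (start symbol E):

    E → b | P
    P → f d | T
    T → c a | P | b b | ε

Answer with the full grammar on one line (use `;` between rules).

E → b | P | ε; P → f d | T; T → c a | P | b b

Nullable set = {E, P, T}.
ε ∈ L(G) since E is nullable, so keep E → ε.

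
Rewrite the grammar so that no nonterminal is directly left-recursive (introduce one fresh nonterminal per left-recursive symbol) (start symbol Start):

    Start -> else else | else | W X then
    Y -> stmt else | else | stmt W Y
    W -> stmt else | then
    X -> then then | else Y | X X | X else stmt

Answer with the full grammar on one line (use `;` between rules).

X is directly left-recursive.
For X: α = {X, else stmt}, β = {then then, else Y}. Rewrite as X → β X1 and X1 → α X1 | ε.

Start -> else else | else | W X then; Y -> stmt else | else | stmt W Y; W -> stmt else | then; X -> then then X1 | else Y X1; X1 -> X X1 | else stmt X1 | epsilon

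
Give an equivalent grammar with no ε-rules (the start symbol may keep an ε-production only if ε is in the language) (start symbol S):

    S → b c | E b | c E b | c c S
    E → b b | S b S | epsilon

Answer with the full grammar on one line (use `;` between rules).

The nullable symbols are {E}.
ε ∉ L(G), so no ε-production is kept.
For each production, add variants omitting each subset of nullable occurrences: S → E b gives E b | b. S → c E b gives c E b | c b.

S → b c | E b | b | c E b | c b | c c S; E → b b | S b S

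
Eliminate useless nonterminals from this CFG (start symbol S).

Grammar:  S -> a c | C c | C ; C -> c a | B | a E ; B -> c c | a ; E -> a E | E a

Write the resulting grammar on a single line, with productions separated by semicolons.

Generating nonterminals: {B, C, S}.
Reachable from S after that: {B, C, S}.
Removed useless symbols: {E} and every production mentioning them.

S -> a c | C c | C; C -> c a | B; B -> c c | a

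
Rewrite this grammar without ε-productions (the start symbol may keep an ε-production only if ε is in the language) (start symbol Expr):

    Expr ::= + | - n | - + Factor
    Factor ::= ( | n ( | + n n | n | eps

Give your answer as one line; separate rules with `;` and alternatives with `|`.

The nullable symbols are {Factor}.
ε ∉ L(G), so no ε-production is kept.
Expand every rule over subsets of its nullable positions: Expr → - + Factor gives - + Factor | - +.

Expr ::= + | - n | - + Factor | - +; Factor ::= ( | n ( | + n n | n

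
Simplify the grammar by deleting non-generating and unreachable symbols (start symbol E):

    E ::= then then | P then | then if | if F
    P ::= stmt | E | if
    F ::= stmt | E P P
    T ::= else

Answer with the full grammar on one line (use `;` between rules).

E ::= then then | P then | then if | if F; P ::= stmt | E | if; F ::= stmt | E P P

Generating nonterminals: {E, F, P, T}.
Reachable from E after that: {E, F, P}.
Removed useless symbols: {T} and every production mentioning them.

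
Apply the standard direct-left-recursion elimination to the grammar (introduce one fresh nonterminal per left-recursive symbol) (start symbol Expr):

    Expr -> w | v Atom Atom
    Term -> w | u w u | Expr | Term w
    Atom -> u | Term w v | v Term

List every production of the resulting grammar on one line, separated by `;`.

Expr -> w | v Atom Atom; Term -> w Term1 | u w u Term1 | Expr Term1; Atom -> u | Term w v | v Term; Term1 -> w Term1 | eps

Term is directly left-recursive.
For Term: α = {w}, β = {w, u w u, Expr}. Rewrite as Term → β Term1 and Term1 → α Term1 | ε.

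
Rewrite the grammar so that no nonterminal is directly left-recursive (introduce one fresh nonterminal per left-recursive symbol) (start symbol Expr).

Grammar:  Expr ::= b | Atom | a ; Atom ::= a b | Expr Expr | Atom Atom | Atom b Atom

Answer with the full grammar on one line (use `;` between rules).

Atom is directly left-recursive.
For Atom: α = {Atom, b Atom}, β = {a b, Expr Expr}. Rewrite as Atom → β Atom1 and Atom1 → α Atom1 | ε.

Expr ::= b | Atom | a; Atom ::= a b Atom1 | Expr Expr Atom1; Atom1 ::= Atom Atom1 | b Atom Atom1 | eps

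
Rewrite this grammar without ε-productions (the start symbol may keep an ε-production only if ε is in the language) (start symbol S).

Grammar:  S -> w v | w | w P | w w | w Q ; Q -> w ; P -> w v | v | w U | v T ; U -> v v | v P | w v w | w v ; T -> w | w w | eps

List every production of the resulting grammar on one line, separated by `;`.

Nullable set = {T}.
ε ∉ L(G), so no ε-production is kept.

S -> w v | w | w P | w w | w Q; Q -> w; P -> w v | v | w U | v T; U -> v v | v P | w v w | w v; T -> w | w w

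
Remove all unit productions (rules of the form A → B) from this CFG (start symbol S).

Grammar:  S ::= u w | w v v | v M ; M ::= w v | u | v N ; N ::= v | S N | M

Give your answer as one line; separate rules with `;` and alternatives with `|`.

Unit pairs: N ⇒* {M}.
For each unit pair (A, B), copy every non-unit production of B to A, then drop all unit productions.

S ::= u w | w v v | v M; M ::= w v | u | v N; N ::= v | S N | w v | u | v N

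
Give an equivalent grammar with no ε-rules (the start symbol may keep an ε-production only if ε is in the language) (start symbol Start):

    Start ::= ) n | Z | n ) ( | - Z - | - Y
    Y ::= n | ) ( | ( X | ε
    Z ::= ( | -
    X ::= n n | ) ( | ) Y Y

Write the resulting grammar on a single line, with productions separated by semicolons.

Start ::= ) n | Z | n ) ( | - Z - | - Y | -; Y ::= n | ) ( | ( X; Z ::= ( | -; X ::= n n | ) ( | ) Y Y | ) Y | )

Nullable set = {Y}.
ε ∉ L(G), so no ε-production is kept.
Expand every rule over subsets of its nullable positions: Start → - Y gives - Y | -. X → ) Y Y gives ) Y Y | ) Y | ).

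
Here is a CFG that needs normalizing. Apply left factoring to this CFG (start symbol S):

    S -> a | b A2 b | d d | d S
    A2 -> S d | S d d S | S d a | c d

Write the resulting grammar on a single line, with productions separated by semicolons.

S has alternatives sharing prefix 'd': factor to S → d S' with S' → d | S.
A2 has alternatives sharing prefix 'S d': factor to A2 → S d A2' with A2' → ε | d S | a.

S -> a | b A2 b | d S'; A2 -> c d | S d A2'; S' -> d | S; A2' -> ε | d S | a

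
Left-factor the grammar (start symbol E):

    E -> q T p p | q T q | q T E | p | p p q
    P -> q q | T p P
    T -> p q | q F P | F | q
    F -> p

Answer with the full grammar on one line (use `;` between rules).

E -> q T E' | p E''; P -> q q | T p P; T -> p q | F | q T'; F -> p; E' -> p p | q | E; E'' -> ε | p q; T' -> F P | ε

E has alternatives sharing prefix 'q T': factor to E → q T E' with E' → p p | q | E.
E has alternatives sharing prefix 'p': factor to E → p E'' with E'' → ε | p q.
T has alternatives sharing prefix 'q': factor to T → q T' with T' → F P | ε.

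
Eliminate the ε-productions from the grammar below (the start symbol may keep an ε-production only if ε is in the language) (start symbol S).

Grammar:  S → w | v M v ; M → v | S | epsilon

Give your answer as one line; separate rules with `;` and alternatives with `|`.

S → w | v M v | v v; M → v | S

Nullable set = {M}.
ε ∉ L(G), so no ε-production is kept.
For each production, add variants omitting each subset of nullable occurrences: S → v M v gives v M v | v v.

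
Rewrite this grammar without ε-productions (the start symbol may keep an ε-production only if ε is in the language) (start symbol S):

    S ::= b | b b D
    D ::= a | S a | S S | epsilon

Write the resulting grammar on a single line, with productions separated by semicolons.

The nullable symbols are {D}.
ε ∉ L(G), so no ε-production is kept.
Expand every rule over subsets of its nullable positions: S → b b D gives b b D | b b.

S ::= b | b b D | b b; D ::= a | S a | S S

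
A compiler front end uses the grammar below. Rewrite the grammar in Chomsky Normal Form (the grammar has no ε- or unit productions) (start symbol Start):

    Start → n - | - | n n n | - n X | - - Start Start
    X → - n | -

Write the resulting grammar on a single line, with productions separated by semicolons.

Introduce a nonterminal for each terminal appearing in a rule of length ≥ 2: X1 → n, X2 → -.
Binarize each right-hand side of length ≥ 3 by chaining fresh nonterminals (Y1, Y2, …): affected rules were Start → X1 X1 X1; Start → X2 X1 X; Start → X2 X2 Start Start.

Start → X1 X2 | - | X1 Y1 | X2 Y2 | X2 Y3; X → X2 X1 | -; X1 → n; X2 → -; Y1 → X1 X1; Y2 → X1 X; Y3 → X2 Y4; Y4 → Start Start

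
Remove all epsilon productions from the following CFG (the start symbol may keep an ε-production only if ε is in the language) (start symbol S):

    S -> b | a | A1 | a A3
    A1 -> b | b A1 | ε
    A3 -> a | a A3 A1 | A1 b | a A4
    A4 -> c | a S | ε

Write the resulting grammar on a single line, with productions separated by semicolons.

S -> b | a | A1 | a A3 | ε; A1 -> b | b A1; A3 -> a | a A3 A1 | a A3 | A1 b | b | a A4; A4 -> c | a S | a

The nullable symbols are {A1, A4, S}.
ε ∈ L(G) since S is nullable, so keep S → ε.
For each production, add variants omitting each subset of nullable occurrences: A3 → a A3 A1 gives a A3 A1 | a A3. A3 → A1 b gives A1 b | b. A4 → a S gives a S | a.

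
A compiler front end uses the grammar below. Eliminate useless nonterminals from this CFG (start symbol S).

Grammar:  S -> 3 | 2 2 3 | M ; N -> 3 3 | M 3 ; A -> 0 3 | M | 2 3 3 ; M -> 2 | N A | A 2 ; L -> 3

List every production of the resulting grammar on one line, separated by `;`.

Generating nonterminals: {A, L, M, N, S}.
Reachable from S after that: {A, M, N, S}.
Removed useless symbols: {L} and every production mentioning them.

S -> 3 | 2 2 3 | M; N -> 3 3 | M 3; A -> 0 3 | M | 2 3 3; M -> 2 | N A | A 2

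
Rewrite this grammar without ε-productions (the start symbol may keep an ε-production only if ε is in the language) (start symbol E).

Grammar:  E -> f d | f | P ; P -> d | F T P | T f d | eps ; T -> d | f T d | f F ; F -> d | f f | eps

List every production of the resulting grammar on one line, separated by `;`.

E -> f d | f | P | eps; P -> d | F T P | F T | T P | T | T f d; T -> d | f T d | f F | f; F -> d | f f

The nullable symbols are {E, F, P}.
ε ∈ L(G) since E is nullable, so keep E → ε.
Add the nullable-subset variants: P → F T P gives F T P | F T | T P | T. T → f F gives f F | f.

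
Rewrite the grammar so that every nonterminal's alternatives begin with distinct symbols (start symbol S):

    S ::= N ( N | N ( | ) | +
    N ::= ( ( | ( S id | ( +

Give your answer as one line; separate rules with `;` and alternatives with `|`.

S has alternatives sharing prefix 'N (': factor to S → N ( S' with S' → N | ε.
N has alternatives sharing prefix '(': factor to N → ( N' with N' → ( | S id | +.

S ::= ) | + | N ( S'; N ::= ( N'; S' ::= N | ε; N' ::= ( | S id | +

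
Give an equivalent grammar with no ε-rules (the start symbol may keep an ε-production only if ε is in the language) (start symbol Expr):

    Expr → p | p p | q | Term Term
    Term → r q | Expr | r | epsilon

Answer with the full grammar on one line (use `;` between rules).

Nullable nonterminals: {Expr, Term}.
ε ∈ L(G) since Expr is nullable, so keep Expr → ε.
Expand every rule over subsets of its nullable positions: Expr → Term Term gives Term Term | Term.

Expr → p | p p | q | Term Term | Term | epsilon; Term → r q | Expr | r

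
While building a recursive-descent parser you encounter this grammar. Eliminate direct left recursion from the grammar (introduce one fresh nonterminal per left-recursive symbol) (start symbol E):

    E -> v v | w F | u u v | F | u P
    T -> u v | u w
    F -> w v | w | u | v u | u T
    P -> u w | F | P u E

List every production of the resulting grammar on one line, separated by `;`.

P is directly left-recursive.
For P: α = {u E}, β = {u w, F}. Rewrite as P → β P' and P' → α P' | ε.

E -> v v | w F | u u v | F | u P; T -> u v | u w; F -> w v | w | u | v u | u T; P -> u w P' | F P'; P' -> u E P' | ε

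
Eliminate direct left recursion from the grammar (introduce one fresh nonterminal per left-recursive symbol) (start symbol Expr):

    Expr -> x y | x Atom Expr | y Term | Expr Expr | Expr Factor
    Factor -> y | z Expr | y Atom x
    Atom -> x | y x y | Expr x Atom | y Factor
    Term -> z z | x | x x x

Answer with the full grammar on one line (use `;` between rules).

Expr -> x y Expr1 | x Atom Expr Expr1 | y Term Expr1; Factor -> y | z Expr | y Atom x; Atom -> x | y x y | Expr x Atom | y Factor; Term -> z z | x | x x x; Expr1 -> Expr Expr1 | Factor Expr1 | epsilon

Left recursion appears on Expr.
For Expr: α = {Expr, Factor}, β = {x y, x Atom Expr, y Term}. Rewrite as Expr → β Expr1 and Expr1 → α Expr1 | ε.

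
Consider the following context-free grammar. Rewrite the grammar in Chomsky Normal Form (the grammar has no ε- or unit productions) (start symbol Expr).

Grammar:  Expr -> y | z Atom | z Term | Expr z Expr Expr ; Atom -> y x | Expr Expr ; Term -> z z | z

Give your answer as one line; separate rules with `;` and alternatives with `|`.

Expr -> y | X1 Atom | X1 Term | Expr Y1; Atom -> X2 X3 | Expr Expr; Term -> X1 X1 | z; X1 -> z; X2 -> y; X3 -> x; Y1 -> X1 Y2; Y2 -> Expr Expr

Introduce a nonterminal for each terminal appearing in a rule of length ≥ 2: X1 → z, X2 → y, X3 → x.
Binarize each right-hand side of length ≥ 3 by chaining fresh nonterminals (Y1, Y2, …): affected rules were Expr → Expr X1 Expr Expr.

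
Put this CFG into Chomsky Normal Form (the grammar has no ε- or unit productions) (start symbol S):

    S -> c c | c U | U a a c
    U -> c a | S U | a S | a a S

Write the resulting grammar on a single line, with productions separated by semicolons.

Introduce a nonterminal for each terminal appearing in a rule of length ≥ 2: X1 → c, X2 → a.
Binarize each right-hand side of length ≥ 3 by chaining fresh nonterminals (Y1, Y2, …): affected rules were S → U X2 X2 X1; U → X2 X2 S.

S -> X1 X1 | X1 U | U Y1; U -> X1 X2 | S U | X2 S | X2 Y3; X1 -> c; X2 -> a; Y1 -> X2 Y2; Y2 -> X2 X1; Y3 -> X2 S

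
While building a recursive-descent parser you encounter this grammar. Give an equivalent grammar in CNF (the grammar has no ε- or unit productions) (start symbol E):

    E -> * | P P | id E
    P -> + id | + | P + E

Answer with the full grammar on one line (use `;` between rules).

Introduce a nonterminal for each terminal appearing in a rule of length ≥ 2: X1 → id, X2 → +.
Binarize each right-hand side of length ≥ 3 by chaining fresh nonterminals (Y1, Y2, …): affected rules were P → P X2 E.

E -> * | P P | X1 E; P -> X2 X1 | + | P Y1; X1 -> id; X2 -> +; Y1 -> X2 E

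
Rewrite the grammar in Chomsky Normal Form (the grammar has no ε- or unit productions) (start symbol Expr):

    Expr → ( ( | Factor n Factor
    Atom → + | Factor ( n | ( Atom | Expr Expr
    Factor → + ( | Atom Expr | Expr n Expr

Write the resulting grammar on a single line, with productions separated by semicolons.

Expr → X1 X1 | Factor Y1; Atom → + | Factor Y2 | X1 Atom | Expr Expr; Factor → X3 X1 | Atom Expr | Expr Y3; X1 → (; X2 → n; X3 → +; Y1 → X2 Factor; Y2 → X1 X2; Y3 → X2 Expr

Introduce a nonterminal for each terminal appearing in a rule of length ≥ 2: X1 → (, X2 → n, X3 → +.
Binarize each right-hand side of length ≥ 3 by chaining fresh nonterminals (Y1, Y2, …): affected rules were Expr → Factor X2 Factor; Atom → Factor X1 X2; Factor → Expr X2 Expr.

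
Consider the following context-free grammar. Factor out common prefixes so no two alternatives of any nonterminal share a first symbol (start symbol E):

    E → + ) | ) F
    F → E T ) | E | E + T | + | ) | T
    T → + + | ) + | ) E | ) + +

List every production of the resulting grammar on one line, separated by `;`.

F has alternatives sharing prefix 'E': factor to F → E F' with F' → T ) | ε | + T.
T has alternatives sharing prefix ')': factor to T → ) T' with T' → + | E | + +.
T' has alternatives sharing prefix '+': factor to T' → + T'' with T'' → ε | +.

E → + ) | ) F; F → + | ) | T | E F'; T → + + | ) T'; F' → T ) | ε | + T; T' → E | + T''; T'' → ε | +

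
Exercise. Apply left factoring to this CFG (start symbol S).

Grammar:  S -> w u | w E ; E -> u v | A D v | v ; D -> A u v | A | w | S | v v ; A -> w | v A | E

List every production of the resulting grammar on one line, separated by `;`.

S has alternatives sharing prefix 'w': factor to S → w S' with S' → u | E.
D has alternatives sharing prefix 'A': factor to D → A D' with D' → u v | ε.

S -> w S'; E -> u v | A D v | v; D -> w | S | v v | A D'; A -> w | v A | E; S' -> u | E; D' -> u v | epsilon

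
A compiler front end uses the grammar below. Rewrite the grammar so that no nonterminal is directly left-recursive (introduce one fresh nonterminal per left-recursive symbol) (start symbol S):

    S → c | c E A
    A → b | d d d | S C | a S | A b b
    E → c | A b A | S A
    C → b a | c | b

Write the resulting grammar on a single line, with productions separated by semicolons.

S → c | c E A; A → b A' | d d d A' | S C A' | a S A'; E → c | A b A | S A; C → b a | c | b; A' → b b A' | ε

Left recursion appears on A.
For A: α = {b b}, β = {b, d d d, S C, a S}. Rewrite as A → β A' and A' → α A' | ε.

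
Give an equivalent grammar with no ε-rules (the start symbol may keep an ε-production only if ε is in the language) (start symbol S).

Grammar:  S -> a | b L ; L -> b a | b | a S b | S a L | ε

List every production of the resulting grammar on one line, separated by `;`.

S -> a | b L | b; L -> b a | b | a S b | S a L | S a

Nullable set = {L}.
ε ∉ L(G), so no ε-production is kept.
Expand every rule over subsets of its nullable positions: S → b L gives b L | b. L → S a L gives S a L | S a.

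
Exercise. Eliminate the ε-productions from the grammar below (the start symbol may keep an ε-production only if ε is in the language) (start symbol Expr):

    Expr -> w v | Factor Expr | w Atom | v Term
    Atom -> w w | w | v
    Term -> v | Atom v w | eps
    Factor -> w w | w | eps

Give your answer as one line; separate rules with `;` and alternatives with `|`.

Nullable set = {Factor, Term}.
ε ∉ L(G), so no ε-production is kept.
Expand every rule over subsets of its nullable positions: Expr → v Term gives v Term | v.

Expr -> w v | Factor Expr | w Atom | v Term | v; Atom -> w w | w | v; Term -> v | Atom v w; Factor -> w w | w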